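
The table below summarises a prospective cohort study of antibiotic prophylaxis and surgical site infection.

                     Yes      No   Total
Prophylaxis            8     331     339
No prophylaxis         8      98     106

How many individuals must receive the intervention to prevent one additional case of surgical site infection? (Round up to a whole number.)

Risk in treated group = 8/339 = 0.02360; risk in control = 8/106 = 0.07547.
Absolute risk reduction = 0.07547 − 0.02360 = 0.05187
NNT = 1 / ARR = 1 / 0.05187 = 19.278 → round up → 20

20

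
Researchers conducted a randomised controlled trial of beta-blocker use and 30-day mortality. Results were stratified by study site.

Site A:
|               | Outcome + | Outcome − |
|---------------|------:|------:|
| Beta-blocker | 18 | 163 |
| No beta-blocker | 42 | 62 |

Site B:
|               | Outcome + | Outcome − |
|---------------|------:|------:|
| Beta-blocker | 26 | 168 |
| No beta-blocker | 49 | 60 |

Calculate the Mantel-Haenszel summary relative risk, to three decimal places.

RR_MH = Σ(aᵢ·n₀ᵢ/nᵢ) / Σ(cᵢ·n₁ᵢ/nᵢ), with n₁ᵢ = aᵢ+bᵢ (exposed), n₀ᵢ = cᵢ+dᵢ (unexposed), nᵢ = n₁ᵢ+n₀ᵢ.
Stratum 1 (Site A): n₁ = 181, n₀ = 104, n = 285; a·n₀/n = 18·104/285 = 6.5684; c·n₁/n = 42·181/285 = 26.6737
Stratum 2 (Site B): n₁ = 194, n₀ = 109, n = 303; a·n₀/n = 26·109/303 = 9.3531; c·n₁/n = 49·194/303 = 31.3729
RR_MH = (6.5684 + 9.3531) / (26.6737 + 31.3729) = 15.9216 / 58.0466 = 0.27429

0.274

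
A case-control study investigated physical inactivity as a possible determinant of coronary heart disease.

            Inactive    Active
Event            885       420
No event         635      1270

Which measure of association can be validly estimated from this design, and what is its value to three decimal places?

Reading the table with exposure as columns: a = 885 (Inactive, case), b = 635 (Inactive, non-case), c = 420 (Active, case), d = 1270.
This is a case-control study: participants were sampled on outcome status, so risks in the source population cannot be estimated directly — relative risk is not valid here. The odds ratio is the appropriate measure.
OR = (a·d)/(b·c) = (885 × 1270) / (635 × 420) = 1123950 / 266700 = 4.21429

4.214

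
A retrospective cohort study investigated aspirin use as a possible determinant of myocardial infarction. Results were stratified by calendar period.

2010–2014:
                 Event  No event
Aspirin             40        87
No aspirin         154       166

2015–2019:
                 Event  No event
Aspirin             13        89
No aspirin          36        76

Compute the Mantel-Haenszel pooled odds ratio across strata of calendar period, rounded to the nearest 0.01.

0.43

OR_MH = Σ(aᵢdᵢ/nᵢ) / Σ(bᵢcᵢ/nᵢ), where nᵢ is the stratum total.
Stratum 1 (2010–2014): n = 447; a·d/n = 40·166/447 = 14.8546; b·c/n = 87·154/447 = 29.9732
Stratum 2 (2015–2019): n = 214; a·d/n = 13·76/214 = 4.6168; b·c/n = 89·36/214 = 14.9720
OR_MH = (14.8546 + 4.6168) / (29.9732 + 14.9720) = 19.4714 / 44.9451 = 0.43323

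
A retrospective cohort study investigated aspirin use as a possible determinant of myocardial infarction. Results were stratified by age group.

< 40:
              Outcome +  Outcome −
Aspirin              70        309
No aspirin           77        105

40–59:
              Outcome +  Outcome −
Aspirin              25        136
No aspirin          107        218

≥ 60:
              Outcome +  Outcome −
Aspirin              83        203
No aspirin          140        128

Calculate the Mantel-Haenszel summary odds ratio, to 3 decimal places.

0.352

OR_MH = Σ(aᵢdᵢ/nᵢ) / Σ(bᵢcᵢ/nᵢ), where nᵢ is the stratum total.
Stratum 1 (< 40): n = 561; a·d/n = 70·105/561 = 13.1016; b·c/n = 309·77/561 = 42.4118
Stratum 2 (40–59): n = 486; a·d/n = 25·218/486 = 11.2140; b·c/n = 136·107/486 = 29.9424
Stratum 3 (≥ 60): n = 554; a·d/n = 83·128/554 = 19.1769; b·c/n = 203·140/554 = 51.2996
OR_MH = (13.1016 + 11.2140 + 19.1769) / (42.4118 + 29.9424 + 51.2996) = 43.4925 / 123.6538 = 0.35173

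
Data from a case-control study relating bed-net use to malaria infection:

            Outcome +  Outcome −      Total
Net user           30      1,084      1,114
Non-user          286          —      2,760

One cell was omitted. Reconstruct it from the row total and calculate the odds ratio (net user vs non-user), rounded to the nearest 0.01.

The missing cell is in the unexposed row: 2760 − 286 = 2474.
So a = 30, b = 1084, c = 286, d = 2474.
OR = (a·d)/(b·c) = (30 × 2474) / (1084 × 286) = 74220 / 310024 = 0.23940

0.24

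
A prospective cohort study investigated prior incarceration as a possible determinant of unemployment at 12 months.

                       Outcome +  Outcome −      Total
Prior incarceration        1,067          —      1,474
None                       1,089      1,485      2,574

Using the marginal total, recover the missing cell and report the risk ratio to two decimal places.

1.71

The missing cell is in the exposed row: 1474 − 1067 = 407.
So a = 1067, b = 407, c = 1089, d = 1485.
RR = [a/(a+b)] / [c/(c+d)] = (1067/1474) / (1089/2574) = 0.72388/0.42308 = 1.71099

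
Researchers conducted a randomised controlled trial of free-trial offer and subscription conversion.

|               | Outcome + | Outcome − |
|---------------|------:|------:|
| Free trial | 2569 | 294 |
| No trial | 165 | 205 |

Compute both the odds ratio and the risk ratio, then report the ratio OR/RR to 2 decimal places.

Cells: a = 2569, b = 294, c = 165, d = 205.
OR = (2569·205)/(294·165) = 526645/48510 = 10.85642
Risk in exposed = 2569/2863 = 0.89731; risk in unexposed = 165/370 = 0.44595; RR = 2.01215
OR/RR = 10.85642 / 2.01215 = 5.39543
The outcome is not rare, so the OR lies further from 1 than the RR.

5.40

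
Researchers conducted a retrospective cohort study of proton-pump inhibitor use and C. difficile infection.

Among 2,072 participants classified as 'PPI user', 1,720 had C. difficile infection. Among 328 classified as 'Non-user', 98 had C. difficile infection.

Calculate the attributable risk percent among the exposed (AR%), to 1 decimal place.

From the description: a = 1720, b = 352, c = 98, d = 230.
Risk in exposed = 1720/2072 = 0.83012; risk in unexposed = 98/328 = 0.29878.
RR = 0.83012/0.29878 = 2.77835
AR% = (RR − 1)/RR × 100 = (2.77835 − 1)/2.77835 × 100 = 64.0074%

64.0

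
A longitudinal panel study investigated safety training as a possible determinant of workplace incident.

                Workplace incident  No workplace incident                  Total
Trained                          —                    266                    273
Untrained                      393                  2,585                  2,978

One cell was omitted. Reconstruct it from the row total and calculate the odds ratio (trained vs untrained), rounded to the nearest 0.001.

The missing cell is in the exposed row: 273 − 266 = 7.
So a = 7, b = 266, c = 393, d = 2585.
OR = (a·d)/(b·c) = (7 × 2585) / (266 × 393) = 18095 / 104538 = 0.17309

0.173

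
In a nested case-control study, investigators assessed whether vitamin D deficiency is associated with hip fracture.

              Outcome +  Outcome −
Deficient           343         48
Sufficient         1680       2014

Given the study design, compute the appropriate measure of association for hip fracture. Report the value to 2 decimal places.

8.57

Cells: a = 343, b = 48, c = 1680, d = 2014.
This is a nested case-control study: participants were sampled on outcome status, so risks in the source population cannot be estimated directly — relative risk is not valid here. The odds ratio is the appropriate measure.
OR = (a·d)/(b·c) = (343 × 2014) / (48 × 1680) = 690802 / 80640 = 8.56649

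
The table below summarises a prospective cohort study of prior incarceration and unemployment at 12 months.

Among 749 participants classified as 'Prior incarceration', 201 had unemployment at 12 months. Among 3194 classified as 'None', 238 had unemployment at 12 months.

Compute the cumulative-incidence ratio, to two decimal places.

3.60

From the description: a = 201, b = 548, c = 238, d = 2956.
Risk in exposed = 201/749 = 0.26836; risk in unexposed = 238/3194 = 0.07451.
RR = 0.26836 / 0.07451 = 3.60141
The risk among the exposed is 3.60 times that among the unexposed.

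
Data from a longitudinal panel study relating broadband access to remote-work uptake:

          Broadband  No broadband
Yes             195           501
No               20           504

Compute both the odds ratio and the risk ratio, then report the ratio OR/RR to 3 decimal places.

Reading the table with exposure as columns: a = 195 (Broadband, case), b = 20 (Broadband, non-case), c = 501 (No broadband, case), d = 504.
OR = (195·504)/(20·501) = 98280/10020 = 9.80838
Risk in exposed = 195/215 = 0.90698; risk in unexposed = 501/1005 = 0.49851; RR = 1.81938
OR/RR = 9.80838 / 1.81938 = 5.39104
The outcome is not rare, so the OR lies further from 1 than the RR.

5.391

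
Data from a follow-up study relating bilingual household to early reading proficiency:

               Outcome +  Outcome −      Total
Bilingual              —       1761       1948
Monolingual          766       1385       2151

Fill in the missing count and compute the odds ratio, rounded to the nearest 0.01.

0.19

The missing cell is in the exposed row: 1948 − 1761 = 187.
So a = 187, b = 1761, c = 766, d = 1385.
OR = (a·d)/(b·c) = (187 × 1385) / (1761 × 766) = 258995 / 1348926 = 0.19200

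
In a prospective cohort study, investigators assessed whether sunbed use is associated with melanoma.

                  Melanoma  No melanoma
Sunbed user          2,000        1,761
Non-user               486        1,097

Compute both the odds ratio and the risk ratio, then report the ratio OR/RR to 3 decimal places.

1.480

Cells: a = 2000, b = 1761, c = 486, d = 1097.
OR = (2000·1097)/(1761·486) = 2194000/855846 = 2.56355
Risk in exposed = 2000/3761 = 0.53177; risk in unexposed = 486/1583 = 0.30701; RR = 1.73209
OR/RR = 2.56355 / 1.73209 = 1.48003
The outcome is not rare, so the OR lies further from 1 than the RR.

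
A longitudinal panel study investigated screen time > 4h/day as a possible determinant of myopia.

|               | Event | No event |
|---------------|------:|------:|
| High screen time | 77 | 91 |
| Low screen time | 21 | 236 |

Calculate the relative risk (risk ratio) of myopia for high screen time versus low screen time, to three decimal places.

5.609

Cells: a = 77, b = 91, c = 21, d = 236.
Risk in exposed = 77/168 = 0.45833; risk in unexposed = 21/257 = 0.08171.
RR = 0.45833 / 0.08171 = 5.60913
The risk among the exposed is 5.61 times that among the unexposed.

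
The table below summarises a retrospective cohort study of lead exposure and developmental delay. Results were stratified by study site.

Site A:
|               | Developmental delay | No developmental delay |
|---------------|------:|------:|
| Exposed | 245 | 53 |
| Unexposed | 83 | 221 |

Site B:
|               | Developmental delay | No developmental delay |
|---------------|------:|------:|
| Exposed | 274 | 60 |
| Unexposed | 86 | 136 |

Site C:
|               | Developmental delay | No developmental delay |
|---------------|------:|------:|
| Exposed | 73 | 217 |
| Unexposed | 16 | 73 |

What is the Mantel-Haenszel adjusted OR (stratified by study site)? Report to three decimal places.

OR_MH = Σ(aᵢdᵢ/nᵢ) / Σ(bᵢcᵢ/nᵢ), where nᵢ is the stratum total.
Stratum 1 (Site A): n = 602; a·d/n = 245·221/602 = 89.9419; b·c/n = 53·83/602 = 7.3073
Stratum 2 (Site B): n = 556; a·d/n = 274·136/556 = 67.0216; b·c/n = 60·86/556 = 9.2806
Stratum 3 (Site C): n = 379; a·d/n = 73·73/379 = 14.0607; b·c/n = 217·16/379 = 9.1609
OR_MH = (89.9419 + 67.0216 + 14.0607) / (7.3073 + 9.2806 + 9.1609) = 171.0241 / 25.7488 = 6.64201

6.642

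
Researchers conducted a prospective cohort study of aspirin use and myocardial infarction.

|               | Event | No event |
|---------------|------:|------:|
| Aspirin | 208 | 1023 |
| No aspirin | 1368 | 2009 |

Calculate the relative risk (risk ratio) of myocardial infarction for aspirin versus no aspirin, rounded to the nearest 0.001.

0.417

Cells: a = 208, b = 1023, c = 1368, d = 2009.
Risk in exposed = 208/1231 = 0.16897; risk in unexposed = 1368/3377 = 0.40509.
RR = 0.16897 / 0.40509 = 0.41711
The risk is 58% lower among the exposed than among the unexposed.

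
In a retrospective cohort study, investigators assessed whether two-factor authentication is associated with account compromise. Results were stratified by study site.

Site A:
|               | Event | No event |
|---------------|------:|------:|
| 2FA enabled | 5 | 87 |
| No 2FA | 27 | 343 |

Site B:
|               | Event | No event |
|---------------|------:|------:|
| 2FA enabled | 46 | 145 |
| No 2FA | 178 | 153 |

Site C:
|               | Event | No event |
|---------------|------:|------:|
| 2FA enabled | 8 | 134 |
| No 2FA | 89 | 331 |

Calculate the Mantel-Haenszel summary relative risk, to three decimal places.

RR_MH = Σ(aᵢ·n₀ᵢ/nᵢ) / Σ(cᵢ·n₁ᵢ/nᵢ), with n₁ᵢ = aᵢ+bᵢ (exposed), n₀ᵢ = cᵢ+dᵢ (unexposed), nᵢ = n₁ᵢ+n₀ᵢ.
Stratum 1 (Site A): n₁ = 92, n₀ = 370, n = 462; a·n₀/n = 5·370/462 = 4.0043; c·n₁/n = 27·92/462 = 5.3766
Stratum 2 (Site B): n₁ = 191, n₀ = 331, n = 522; a·n₀/n = 46·331/522 = 29.1686; c·n₁/n = 178·191/522 = 65.1303
Stratum 3 (Site C): n₁ = 142, n₀ = 420, n = 562; a·n₀/n = 8·420/562 = 5.9786; c·n₁/n = 89·142/562 = 22.4875
RR_MH = (4.0043 + 29.1686 + 5.9786) / (5.3766 + 65.1303 + 22.4875) = 39.1516 / 92.9944 = 0.42101

0.421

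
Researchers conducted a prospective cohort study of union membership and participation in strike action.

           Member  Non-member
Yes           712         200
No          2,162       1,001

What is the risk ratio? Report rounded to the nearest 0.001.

Reading the table with exposure as columns: a = 712 (Member, case), b = 2162 (Member, non-case), c = 200 (Non-member, case), d = 1001.
Risk in exposed = 712/2874 = 0.24774; risk in unexposed = 200/1201 = 0.16653.
RR = 0.24774 / 0.16653 = 1.48767
The risk among the exposed is 1.49 times that among the unexposed.

1.488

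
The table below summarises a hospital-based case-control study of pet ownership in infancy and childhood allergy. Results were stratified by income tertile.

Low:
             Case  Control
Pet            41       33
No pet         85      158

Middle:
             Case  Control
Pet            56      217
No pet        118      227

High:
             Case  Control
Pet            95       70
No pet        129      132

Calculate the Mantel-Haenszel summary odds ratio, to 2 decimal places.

OR_MH = Σ(aᵢdᵢ/nᵢ) / Σ(bᵢcᵢ/nᵢ), where nᵢ is the stratum total.
Stratum 1 (Low): n = 317; a·d/n = 41·158/317 = 20.4353; b·c/n = 33·85/317 = 8.8486
Stratum 2 (Middle): n = 618; a·d/n = 56·227/618 = 20.5696; b·c/n = 217·118/618 = 41.4337
Stratum 3 (High): n = 426; a·d/n = 95·132/426 = 29.4366; b·c/n = 70·129/426 = 21.1972
OR_MH = (20.4353 + 20.5696 + 29.4366) / (8.8486 + 41.4337 + 21.1972) = 70.4415 / 71.4794 = 0.98548

0.99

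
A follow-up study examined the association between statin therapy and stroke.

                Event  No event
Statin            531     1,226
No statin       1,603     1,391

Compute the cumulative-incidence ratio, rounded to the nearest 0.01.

0.56

Cells: a = 531, b = 1226, c = 1603, d = 1391.
Risk in exposed = 531/1757 = 0.30222; risk in unexposed = 1603/2994 = 0.53540.
RR = 0.30222 / 0.53540 = 0.56447
The risk is 44% lower among the exposed than among the unexposed.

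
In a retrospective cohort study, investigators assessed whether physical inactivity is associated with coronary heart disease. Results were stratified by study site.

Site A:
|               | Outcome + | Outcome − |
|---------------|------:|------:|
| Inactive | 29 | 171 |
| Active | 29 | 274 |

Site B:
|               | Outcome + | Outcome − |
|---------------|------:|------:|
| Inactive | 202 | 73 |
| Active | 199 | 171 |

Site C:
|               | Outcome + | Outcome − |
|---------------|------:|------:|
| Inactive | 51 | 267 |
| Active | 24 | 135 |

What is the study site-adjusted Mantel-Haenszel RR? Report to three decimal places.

RR_MH = Σ(aᵢ·n₀ᵢ/nᵢ) / Σ(cᵢ·n₁ᵢ/nᵢ), with n₁ᵢ = aᵢ+bᵢ (exposed), n₀ᵢ = cᵢ+dᵢ (unexposed), nᵢ = n₁ᵢ+n₀ᵢ.
Stratum 1 (Site A): n₁ = 200, n₀ = 303, n = 503; a·n₀/n = 29·303/503 = 17.4692; c·n₁/n = 29·200/503 = 11.5308
Stratum 2 (Site B): n₁ = 275, n₀ = 370, n = 645; a·n₀/n = 202·370/645 = 115.8760; c·n₁/n = 199·275/645 = 84.8450
Stratum 3 (Site C): n₁ = 318, n₀ = 159, n = 477; a·n₀/n = 51·159/477 = 17.0000; c·n₁/n = 24·318/477 = 16.0000
RR_MH = (17.4692 + 115.8760 + 17.0000) / (11.5308 + 84.8450 + 16.0000) = 150.3452 / 112.3758 = 1.33788

1.338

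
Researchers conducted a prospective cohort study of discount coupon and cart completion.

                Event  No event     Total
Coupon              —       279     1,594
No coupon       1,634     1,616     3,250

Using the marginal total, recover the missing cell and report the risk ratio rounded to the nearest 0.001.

1.641

The missing cell is in the exposed row: 1594 − 279 = 1315.
So a = 1315, b = 279, c = 1634, d = 1616.
RR = [a/(a+b)] / [c/(c+d)] = (1315/1594) / (1634/3250) = 0.82497/0.50277 = 1.64085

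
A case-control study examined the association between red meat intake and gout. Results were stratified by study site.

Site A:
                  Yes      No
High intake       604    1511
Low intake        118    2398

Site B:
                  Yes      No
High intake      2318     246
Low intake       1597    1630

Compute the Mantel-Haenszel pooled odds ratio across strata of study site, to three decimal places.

OR_MH = Σ(aᵢdᵢ/nᵢ) / Σ(bᵢcᵢ/nᵢ), where nᵢ is the stratum total.
Stratum 1 (Site A): n = 4631; a·d/n = 604·2398/4631 = 312.7601; b·c/n = 1511·118/4631 = 38.5010
Stratum 2 (Site B): n = 5791; a·d/n = 2318·1630/5791 = 652.4504; b·c/n = 246·1597/5791 = 67.8401
OR_MH = (312.7601 + 652.4504) / (38.5010 + 67.8401) = 965.2104 / 106.3411 = 9.07655

9.077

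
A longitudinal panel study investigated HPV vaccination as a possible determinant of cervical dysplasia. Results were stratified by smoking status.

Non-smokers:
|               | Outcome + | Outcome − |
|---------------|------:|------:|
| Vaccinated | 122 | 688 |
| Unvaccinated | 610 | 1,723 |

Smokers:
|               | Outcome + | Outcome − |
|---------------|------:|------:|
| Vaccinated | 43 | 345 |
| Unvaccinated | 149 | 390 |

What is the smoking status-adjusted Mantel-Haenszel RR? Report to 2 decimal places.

RR_MH = Σ(aᵢ·n₀ᵢ/nᵢ) / Σ(cᵢ·n₁ᵢ/nᵢ), with n₁ᵢ = aᵢ+bᵢ (exposed), n₀ᵢ = cᵢ+dᵢ (unexposed), nᵢ = n₁ᵢ+n₀ᵢ.
Stratum 1 (Non-smokers): n₁ = 810, n₀ = 2333, n = 3143; a·n₀/n = 122·2333/3143 = 90.5587; c·n₁/n = 610·810/3143 = 157.2065
Stratum 2 (Smokers): n₁ = 388, n₀ = 539, n = 927; a·n₀/n = 43·539/927 = 25.0022; c·n₁/n = 149·388/927 = 62.3646
RR_MH = (90.5587 + 25.0022) / (157.2065 + 62.3646) = 115.5609 / 219.5711 = 0.52630

0.53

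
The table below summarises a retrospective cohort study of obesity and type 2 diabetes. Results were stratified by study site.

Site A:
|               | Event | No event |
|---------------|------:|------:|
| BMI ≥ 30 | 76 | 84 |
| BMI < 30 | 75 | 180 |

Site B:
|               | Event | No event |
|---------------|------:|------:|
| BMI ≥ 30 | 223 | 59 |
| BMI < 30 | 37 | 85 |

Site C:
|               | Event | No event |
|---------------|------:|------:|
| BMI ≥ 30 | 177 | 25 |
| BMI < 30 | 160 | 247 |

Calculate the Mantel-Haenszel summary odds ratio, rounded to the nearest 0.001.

OR_MH = Σ(aᵢdᵢ/nᵢ) / Σ(bᵢcᵢ/nᵢ), where nᵢ is the stratum total.
Stratum 1 (Site A): n = 415; a·d/n = 76·180/415 = 32.9639; b·c/n = 84·75/415 = 15.1807
Stratum 2 (Site B): n = 404; a·d/n = 223·85/404 = 46.9183; b·c/n = 59·37/404 = 5.4035
Stratum 3 (Site C): n = 609; a·d/n = 177·247/609 = 71.7882; b·c/n = 25·160/609 = 6.5681
OR_MH = (32.9639 + 46.9183 + 71.7882) / (15.1807 + 5.4035 + 6.5681) = 151.6703 / 27.1523 = 5.58590

5.586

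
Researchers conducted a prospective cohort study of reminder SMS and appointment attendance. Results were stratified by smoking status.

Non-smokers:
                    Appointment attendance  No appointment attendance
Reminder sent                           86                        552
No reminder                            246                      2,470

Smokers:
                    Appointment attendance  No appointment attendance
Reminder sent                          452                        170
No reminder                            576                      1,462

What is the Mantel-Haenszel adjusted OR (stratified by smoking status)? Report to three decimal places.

4.033

OR_MH = Σ(aᵢdᵢ/nᵢ) / Σ(bᵢcᵢ/nᵢ), where nᵢ is the stratum total.
Stratum 1 (Non-smokers): n = 3354; a·d/n = 86·2470/3354 = 63.3333; b·c/n = 552·246/3354 = 40.4866
Stratum 2 (Smokers): n = 2660; a·d/n = 452·1462/2660 = 248.4301; b·c/n = 170·576/2660 = 36.8120
OR_MH = (63.3333 + 248.4301) / (40.4866 + 36.8120) = 311.7634 / 77.2986 = 4.03323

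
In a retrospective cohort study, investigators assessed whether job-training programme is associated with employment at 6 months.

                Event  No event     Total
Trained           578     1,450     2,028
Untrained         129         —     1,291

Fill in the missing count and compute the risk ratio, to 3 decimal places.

The missing cell is in the unexposed row: 1291 − 129 = 1162.
So a = 578, b = 1450, c = 129, d = 1162.
RR = [a/(a+b)] / [c/(c+d)] = (578/2028) / (129/1291) = 0.28501/0.09992 = 2.85231

2.852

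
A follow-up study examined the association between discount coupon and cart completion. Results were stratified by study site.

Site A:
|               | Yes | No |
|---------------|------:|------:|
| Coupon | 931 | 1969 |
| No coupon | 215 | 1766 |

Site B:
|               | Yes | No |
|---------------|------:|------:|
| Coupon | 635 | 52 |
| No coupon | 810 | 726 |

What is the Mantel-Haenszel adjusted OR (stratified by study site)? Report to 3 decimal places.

5.150

OR_MH = Σ(aᵢdᵢ/nᵢ) / Σ(bᵢcᵢ/nᵢ), where nᵢ is the stratum total.
Stratum 1 (Site A): n = 4881; a·d/n = 931·1766/4881 = 336.8461; b·c/n = 1969·215/4881 = 86.7312
Stratum 2 (Site B): n = 2223; a·d/n = 635·726/2223 = 207.3819; b·c/n = 52·810/2223 = 18.9474
OR_MH = (336.8461 + 207.3819) / (86.7312 + 18.9474) = 544.2281 / 105.6786 = 5.14984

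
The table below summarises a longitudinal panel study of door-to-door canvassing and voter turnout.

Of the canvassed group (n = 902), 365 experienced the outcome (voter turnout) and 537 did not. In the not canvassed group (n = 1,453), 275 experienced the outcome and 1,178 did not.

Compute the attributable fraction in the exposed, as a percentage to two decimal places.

53.23

From the description: a = 365, b = 537, c = 275, d = 1178.
Risk in exposed = 365/902 = 0.40466; risk in unexposed = 275/1453 = 0.18926.
RR = 0.40466/0.18926 = 2.13806
AR% = (RR − 1)/RR × 100 = (2.13806 − 1)/2.13806 × 100 = 53.2286%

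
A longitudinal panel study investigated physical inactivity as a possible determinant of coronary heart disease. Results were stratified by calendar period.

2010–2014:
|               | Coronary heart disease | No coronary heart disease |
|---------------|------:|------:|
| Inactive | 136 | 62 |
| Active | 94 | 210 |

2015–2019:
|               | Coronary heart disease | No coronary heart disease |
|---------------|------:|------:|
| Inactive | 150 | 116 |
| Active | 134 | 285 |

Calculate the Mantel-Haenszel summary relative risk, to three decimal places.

RR_MH = Σ(aᵢ·n₀ᵢ/nᵢ) / Σ(cᵢ·n₁ᵢ/nᵢ), with n₁ᵢ = aᵢ+bᵢ (exposed), n₀ᵢ = cᵢ+dᵢ (unexposed), nᵢ = n₁ᵢ+n₀ᵢ.
Stratum 1 (2010–2014): n₁ = 198, n₀ = 304, n = 502; a·n₀/n = 136·304/502 = 82.3586; c·n₁/n = 94·198/502 = 37.0757
Stratum 2 (2015–2019): n₁ = 266, n₀ = 419, n = 685; a·n₀/n = 150·419/685 = 91.7518; c·n₁/n = 134·266/685 = 52.0350
RR_MH = (82.3586 + 91.7518) / (37.0757 + 52.0350) = 174.1104 / 89.1107 = 1.95387

1.954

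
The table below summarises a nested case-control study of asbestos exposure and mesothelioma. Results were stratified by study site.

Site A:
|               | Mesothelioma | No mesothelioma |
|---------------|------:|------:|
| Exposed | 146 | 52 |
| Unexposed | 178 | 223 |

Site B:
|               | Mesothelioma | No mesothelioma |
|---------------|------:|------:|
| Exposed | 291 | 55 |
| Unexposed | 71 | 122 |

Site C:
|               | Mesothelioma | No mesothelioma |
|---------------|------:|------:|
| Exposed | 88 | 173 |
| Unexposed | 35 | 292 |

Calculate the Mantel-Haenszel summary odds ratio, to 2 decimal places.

OR_MH = Σ(aᵢdᵢ/nᵢ) / Σ(bᵢcᵢ/nᵢ), where nᵢ is the stratum total.
Stratum 1 (Site A): n = 599; a·d/n = 146·223/599 = 54.3539; b·c/n = 52·178/599 = 15.4524
Stratum 2 (Site B): n = 539; a·d/n = 291·122/539 = 65.8664; b·c/n = 55·71/539 = 7.2449
Stratum 3 (Site C): n = 588; a·d/n = 88·292/588 = 43.7007; b·c/n = 173·35/588 = 10.2976
OR_MH = (54.3539 + 65.8664 + 43.7007) / (15.4524 + 7.2449 + 10.2976) = 163.9210 / 32.9949 = 4.96807

4.97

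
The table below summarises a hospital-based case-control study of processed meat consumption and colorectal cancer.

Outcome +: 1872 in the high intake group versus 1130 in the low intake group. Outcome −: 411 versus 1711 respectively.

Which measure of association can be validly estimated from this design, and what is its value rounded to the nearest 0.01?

6.90

From the description: a = 1872, b = 411, c = 1130, d = 1711.
This is a hospital-based case-control study: participants were sampled on outcome status, so risks in the source population cannot be estimated directly — relative risk is not valid here. The odds ratio is the appropriate measure.
OR = (a·d)/(b·c) = (1872 × 1711) / (411 × 1130) = 3202992 / 464430 = 6.89661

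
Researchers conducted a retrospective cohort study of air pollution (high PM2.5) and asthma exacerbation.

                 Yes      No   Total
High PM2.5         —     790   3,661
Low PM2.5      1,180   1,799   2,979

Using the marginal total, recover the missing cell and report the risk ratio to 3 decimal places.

1.980

The missing cell is in the exposed row: 3661 − 790 = 2871.
So a = 2871, b = 790, c = 1180, d = 1799.
RR = [a/(a+b)] / [c/(c+d)] = (2871/3661) / (1180/2979) = 0.78421/0.39611 = 1.97980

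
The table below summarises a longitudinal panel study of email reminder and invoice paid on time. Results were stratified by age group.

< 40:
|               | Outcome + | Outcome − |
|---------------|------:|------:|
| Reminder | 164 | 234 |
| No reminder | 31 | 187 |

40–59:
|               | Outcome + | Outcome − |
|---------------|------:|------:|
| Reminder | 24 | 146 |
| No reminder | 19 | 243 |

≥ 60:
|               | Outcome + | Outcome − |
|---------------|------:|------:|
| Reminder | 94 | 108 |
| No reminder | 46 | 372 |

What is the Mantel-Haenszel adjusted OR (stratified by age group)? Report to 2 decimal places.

OR_MH = Σ(aᵢdᵢ/nᵢ) / Σ(bᵢcᵢ/nᵢ), where nᵢ is the stratum total.
Stratum 1 (< 40): n = 616; a·d/n = 164·187/616 = 49.7857; b·c/n = 234·31/616 = 11.7760
Stratum 2 (40–59): n = 432; a·d/n = 24·243/432 = 13.5000; b·c/n = 146·19/432 = 6.4213
Stratum 3 (≥ 60): n = 620; a·d/n = 94·372/620 = 56.4000; b·c/n = 108·46/620 = 8.0129
OR_MH = (49.7857 + 13.5000 + 56.4000) / (11.7760 + 6.4213 + 8.0129) = 119.6857 / 26.2102 = 4.56638

4.57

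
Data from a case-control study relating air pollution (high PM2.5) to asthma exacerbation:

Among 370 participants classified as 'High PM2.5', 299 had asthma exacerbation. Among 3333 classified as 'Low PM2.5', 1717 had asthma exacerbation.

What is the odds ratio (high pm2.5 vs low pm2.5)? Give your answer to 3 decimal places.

From the description: a = 299, b = 71, c = 1717, d = 1616.
OR = (a·d)/(b·c) = (299 × 1616) / (71 × 1717) = 483184 / 121907 = 3.96355
The odds of asthma exacerbation are about 3.96 times as high in the high pm2.5 group.

3.964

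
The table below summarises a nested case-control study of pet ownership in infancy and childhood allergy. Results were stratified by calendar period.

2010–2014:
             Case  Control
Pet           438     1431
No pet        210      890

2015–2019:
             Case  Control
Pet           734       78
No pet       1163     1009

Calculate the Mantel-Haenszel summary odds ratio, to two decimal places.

OR_MH = Σ(aᵢdᵢ/nᵢ) / Σ(bᵢcᵢ/nᵢ), where nᵢ is the stratum total.
Stratum 1 (2010–2014): n = 2969; a·d/n = 438·890/2969 = 131.2967; b·c/n = 1431·210/2969 = 101.2159
Stratum 2 (2015–2019): n = 2984; a·d/n = 734·1009/2984 = 248.1924; b·c/n = 78·1163/2984 = 30.4001
OR_MH = (131.2967 + 248.1924) / (101.2159 + 30.4001) = 379.4891 / 131.6160 = 2.88330

2.88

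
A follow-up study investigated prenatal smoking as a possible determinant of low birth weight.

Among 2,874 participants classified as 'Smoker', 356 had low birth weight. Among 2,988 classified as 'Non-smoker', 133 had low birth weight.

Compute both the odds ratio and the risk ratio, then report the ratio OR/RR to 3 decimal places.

1.091

From the description: a = 356, b = 2518, c = 133, d = 2855.
OR = (356·2855)/(2518·133) = 1016380/334894 = 3.03493
Risk in exposed = 356/2874 = 0.12387; risk in unexposed = 133/2988 = 0.04451; RR = 2.78287
OR/RR = 3.03493 / 2.78287 = 1.09058
The outcome is not rare, so the OR lies further from 1 than the RR.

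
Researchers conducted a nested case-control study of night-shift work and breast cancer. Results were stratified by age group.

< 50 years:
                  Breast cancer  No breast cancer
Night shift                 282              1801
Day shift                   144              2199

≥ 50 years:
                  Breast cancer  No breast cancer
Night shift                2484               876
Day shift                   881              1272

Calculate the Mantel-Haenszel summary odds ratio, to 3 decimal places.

3.592

OR_MH = Σ(aᵢdᵢ/nᵢ) / Σ(bᵢcᵢ/nᵢ), where nᵢ is the stratum total.
Stratum 1 (< 50 years): n = 4426; a·d/n = 282·2199/4426 = 140.1080; b·c/n = 1801·144/4426 = 58.5956
Stratum 2 (≥ 50 years): n = 5513; a·d/n = 2484·1272/5513 = 573.1268; b·c/n = 876·881/5513 = 139.9884
OR_MH = (140.1080 + 573.1268) / (58.5956 + 139.9884) = 713.2348 / 198.5840 = 3.59160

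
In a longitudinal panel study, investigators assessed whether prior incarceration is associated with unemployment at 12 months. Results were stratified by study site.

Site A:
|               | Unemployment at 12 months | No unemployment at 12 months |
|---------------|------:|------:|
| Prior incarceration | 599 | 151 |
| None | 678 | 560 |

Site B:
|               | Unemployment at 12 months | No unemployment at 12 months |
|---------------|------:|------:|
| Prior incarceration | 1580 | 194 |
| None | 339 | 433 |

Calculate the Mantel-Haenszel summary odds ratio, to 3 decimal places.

5.657

OR_MH = Σ(aᵢdᵢ/nᵢ) / Σ(bᵢcᵢ/nᵢ), where nᵢ is the stratum total.
Stratum 1 (Site A): n = 1988; a·d/n = 599·560/1988 = 168.7324; b·c/n = 151·678/1988 = 51.4980
Stratum 2 (Site B): n = 2546; a·d/n = 1580·433/2546 = 268.7117; b·c/n = 194·339/2546 = 25.8311
OR_MH = (168.7324 + 268.7117) / (51.4980 + 25.8311) = 437.4441 / 77.3291 = 5.65691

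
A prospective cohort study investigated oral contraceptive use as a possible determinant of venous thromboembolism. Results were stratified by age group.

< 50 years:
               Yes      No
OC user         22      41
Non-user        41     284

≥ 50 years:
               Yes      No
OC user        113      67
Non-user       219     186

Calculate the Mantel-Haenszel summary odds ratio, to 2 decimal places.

OR_MH = Σ(aᵢdᵢ/nᵢ) / Σ(bᵢcᵢ/nᵢ), where nᵢ is the stratum total.
Stratum 1 (< 50 years): n = 388; a·d/n = 22·284/388 = 16.1031; b·c/n = 41·41/388 = 4.3325
Stratum 2 (≥ 50 years): n = 585; a·d/n = 113·186/585 = 35.9282; b·c/n = 67·219/585 = 25.0821
OR_MH = (16.1031 + 35.9282) / (4.3325 + 25.0821) = 52.0313 / 29.4145 = 1.76890

1.77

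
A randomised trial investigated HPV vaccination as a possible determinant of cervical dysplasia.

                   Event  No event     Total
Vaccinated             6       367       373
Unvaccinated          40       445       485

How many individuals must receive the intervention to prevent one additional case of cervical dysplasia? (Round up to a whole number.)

Risk in treated group = 6/373 = 0.01609; risk in control = 40/485 = 0.08247.
Absolute risk reduction = 0.08247 − 0.01609 = 0.06639
NNT = 1 / ARR = 1 / 0.06639 = 15.063 → round up → 16

16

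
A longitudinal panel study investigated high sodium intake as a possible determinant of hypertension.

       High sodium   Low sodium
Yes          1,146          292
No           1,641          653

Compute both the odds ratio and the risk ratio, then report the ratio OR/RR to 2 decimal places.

Reading the table with exposure as columns: a = 1146 (High sodium, case), b = 1641 (High sodium, non-case), c = 292 (Low sodium, case), d = 653.
OR = (1146·653)/(1641·292) = 748338/479172 = 1.56173
Risk in exposed = 1146/2787 = 0.41119; risk in unexposed = 292/945 = 0.30899; RR = 1.33075
OR/RR = 1.56173 / 1.33075 = 1.17357
The outcome is not rare, so the OR lies further from 1 than the RR.

1.17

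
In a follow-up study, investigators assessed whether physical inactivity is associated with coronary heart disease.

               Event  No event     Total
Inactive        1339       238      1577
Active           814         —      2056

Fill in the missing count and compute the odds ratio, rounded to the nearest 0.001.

8.584

The missing cell is in the unexposed row: 2056 − 814 = 1242.
So a = 1339, b = 238, c = 814, d = 1242.
OR = (a·d)/(b·c) = (1339 × 1242) / (238 × 814) = 1663038 / 193732 = 8.58422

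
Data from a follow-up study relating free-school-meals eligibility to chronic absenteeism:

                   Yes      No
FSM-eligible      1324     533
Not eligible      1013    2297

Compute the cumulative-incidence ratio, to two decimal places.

2.33

Cells: a = 1324, b = 533, c = 1013, d = 2297.
Risk in exposed = 1324/1857 = 0.71298; risk in unexposed = 1013/3310 = 0.30604.
RR = 0.71298 / 0.30604 = 2.32967
The risk among the exposed is 2.33 times that among the unexposed.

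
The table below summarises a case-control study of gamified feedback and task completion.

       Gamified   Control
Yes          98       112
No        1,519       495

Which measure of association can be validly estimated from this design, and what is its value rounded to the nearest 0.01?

0.29

Reading the table with exposure as columns: a = 98 (Gamified, case), b = 1519 (Gamified, non-case), c = 112 (Control, case), d = 495.
This is a case-control study: participants were sampled on outcome status, so risks in the source population cannot be estimated directly — relative risk is not valid here. The odds ratio is the appropriate measure.
OR = (a·d)/(b·c) = (98 × 495) / (1519 × 112) = 48510 / 170128 = 0.28514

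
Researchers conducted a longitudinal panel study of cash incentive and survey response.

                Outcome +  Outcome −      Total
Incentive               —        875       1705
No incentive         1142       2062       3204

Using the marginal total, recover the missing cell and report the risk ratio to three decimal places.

1.366

The missing cell is in the exposed row: 1705 − 875 = 830.
So a = 830, b = 875, c = 1142, d = 2062.
RR = [a/(a+b)] / [c/(c+d)] = (830/1705) / (1142/3204) = 0.48680/0.35643 = 1.36578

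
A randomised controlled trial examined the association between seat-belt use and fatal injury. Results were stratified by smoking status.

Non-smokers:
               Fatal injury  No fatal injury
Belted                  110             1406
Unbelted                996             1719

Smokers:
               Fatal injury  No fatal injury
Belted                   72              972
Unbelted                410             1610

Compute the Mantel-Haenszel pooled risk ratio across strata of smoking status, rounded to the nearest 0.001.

0.238

RR_MH = Σ(aᵢ·n₀ᵢ/nᵢ) / Σ(cᵢ·n₁ᵢ/nᵢ), with n₁ᵢ = aᵢ+bᵢ (exposed), n₀ᵢ = cᵢ+dᵢ (unexposed), nᵢ = n₁ᵢ+n₀ᵢ.
Stratum 1 (Non-smokers): n₁ = 1516, n₀ = 2715, n = 4231; a·n₀/n = 110·2715/4231 = 70.5861; c·n₁/n = 996·1516/4231 = 356.8745
Stratum 2 (Smokers): n₁ = 1044, n₀ = 2020, n = 3064; a·n₀/n = 72·2020/3064 = 47.4674; c·n₁/n = 410·1044/3064 = 139.6997
RR_MH = (70.5861 + 47.4674) / (356.8745 + 139.6997) = 118.0535 / 496.5742 = 0.23774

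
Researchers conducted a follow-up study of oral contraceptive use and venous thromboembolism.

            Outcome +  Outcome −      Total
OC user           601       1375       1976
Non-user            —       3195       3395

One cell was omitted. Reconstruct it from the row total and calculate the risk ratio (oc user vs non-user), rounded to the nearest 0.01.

The missing cell is in the unexposed row: 3395 − 3195 = 200.
So a = 601, b = 1375, c = 200, d = 3195.
RR = [a/(a+b)] / [c/(c+d)] = (601/1976) / (200/3395) = 0.30415/0.05891 = 5.16294

5.16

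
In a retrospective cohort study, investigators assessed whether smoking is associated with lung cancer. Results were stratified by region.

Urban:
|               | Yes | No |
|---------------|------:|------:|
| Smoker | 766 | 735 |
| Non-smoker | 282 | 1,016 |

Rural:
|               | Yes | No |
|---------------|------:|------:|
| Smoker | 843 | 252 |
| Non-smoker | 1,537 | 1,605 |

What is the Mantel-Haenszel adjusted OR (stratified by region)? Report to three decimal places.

3.610

OR_MH = Σ(aᵢdᵢ/nᵢ) / Σ(bᵢcᵢ/nᵢ), where nᵢ is the stratum total.
Stratum 1 (Urban): n = 2799; a·d/n = 766·1016/2799 = 278.0479; b·c/n = 735·282/2799 = 74.0514
Stratum 2 (Rural): n = 4237; a·d/n = 843·1605/4237 = 319.3333; b·c/n = 252·1537/4237 = 91.4147
OR_MH = (278.0479 + 319.3333) / (74.0514 + 91.4147) = 597.3811 / 165.4661 = 3.61029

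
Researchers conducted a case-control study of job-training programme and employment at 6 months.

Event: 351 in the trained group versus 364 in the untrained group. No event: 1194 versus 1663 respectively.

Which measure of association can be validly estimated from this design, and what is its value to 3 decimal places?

1.343

From the description: a = 351, b = 1194, c = 364, d = 1663.
This is a case-control study: participants were sampled on outcome status, so risks in the source population cannot be estimated directly — relative risk is not valid here. The odds ratio is the appropriate measure.
OR = (a·d)/(b·c) = (351 × 1663) / (1194 × 364) = 583713 / 434616 = 1.34305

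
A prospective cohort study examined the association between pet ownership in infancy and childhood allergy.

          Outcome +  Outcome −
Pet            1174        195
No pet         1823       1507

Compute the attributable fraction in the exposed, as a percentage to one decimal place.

Cells: a = 1174, b = 195, c = 1823, d = 1507.
Risk in exposed = 1174/1369 = 0.85756; risk in unexposed = 1823/3330 = 0.54745.
RR = 0.85756/0.54745 = 1.56647
AR% = (RR − 1)/RR × 100 = (1.56647 − 1)/1.56647 × 100 = 36.1622%

36.2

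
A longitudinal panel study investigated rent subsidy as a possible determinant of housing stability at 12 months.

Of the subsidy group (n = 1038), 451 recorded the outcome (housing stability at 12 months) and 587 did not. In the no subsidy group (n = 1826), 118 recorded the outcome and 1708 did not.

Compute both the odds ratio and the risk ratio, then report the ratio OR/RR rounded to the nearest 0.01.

From the description: a = 451, b = 587, c = 118, d = 1708.
OR = (451·1708)/(587·118) = 770308/69266 = 11.12101
Risk in exposed = 451/1038 = 0.43449; risk in unexposed = 118/1826 = 0.06462; RR = 6.72354
OR/RR = 11.12101 / 6.72354 = 1.65404
The outcome is not rare, so the OR lies further from 1 than the RR.

1.65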